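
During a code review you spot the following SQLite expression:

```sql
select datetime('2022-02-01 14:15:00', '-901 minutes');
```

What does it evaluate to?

901 minutes = 15h 1m; -901 minutes from 2022-02-01 14:15:00 is 2022-01-31 23:14:00 (crosses midnight).

2022-01-31 23:14:00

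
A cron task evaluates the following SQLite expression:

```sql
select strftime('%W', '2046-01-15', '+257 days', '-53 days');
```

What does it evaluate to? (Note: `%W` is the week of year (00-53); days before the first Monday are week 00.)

32

First apply '+257 days', '-53 days': 2046-01-15 → 2046-08-07.
2046-08-07 is a Tuesday. SQLite's %W counts Mondays since the year started; the result is 32.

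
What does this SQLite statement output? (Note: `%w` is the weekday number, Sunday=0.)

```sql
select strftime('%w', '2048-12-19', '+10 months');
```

First apply '+10 months': 2048-12-19 → 2049-10-19.
2049-10-19 is a Tuesday; with Sunday=0 that is 2.

2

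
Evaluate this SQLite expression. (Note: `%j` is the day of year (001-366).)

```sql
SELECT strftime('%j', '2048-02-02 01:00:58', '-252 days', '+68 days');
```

First apply '-252 days', '+68 days': 2048-02-02 01:00:58 → 2047-08-02 01:00:58.
Day-of-year for 2047-08-02: days since 2047-01-01 inclusive = 214, zero-padded to 214.

214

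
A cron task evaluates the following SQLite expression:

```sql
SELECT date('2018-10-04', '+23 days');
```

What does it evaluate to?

2018-10-27

Advancing 23 more days within October lands on 2018-10-27.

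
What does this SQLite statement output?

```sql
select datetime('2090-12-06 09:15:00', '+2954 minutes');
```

2090-12-08 10:29:00

2954 minutes = 49h 14m; +2954 minutes from 2090-12-06 09:15:00 is 2090-12-08 10:29:00 (crosses midnight).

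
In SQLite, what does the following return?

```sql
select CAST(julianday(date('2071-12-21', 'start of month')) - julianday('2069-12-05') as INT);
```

`start of month` rewinds 2071-12-21 to 2071-12-01.
26 days remain in December 2069 after the 5th (31 − 5).
Full months from January 2070 through November 2071 contribute their day counts.
Then 1 day into December 2071.
Total: 26 + 31 + 28 + 31 + 30 + 31 + 30 + 31 + 31 + 30 + 31 + 30 + 31 + 31 + 28 + 31 + 30 + 31 + 30 + 31 + 31 + 30 + 31 + 30 + 1 = 726.

726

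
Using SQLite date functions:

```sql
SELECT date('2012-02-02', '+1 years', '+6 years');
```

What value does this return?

2019-02-02

Adding +1 year to 2012-02-02 gives 2013-02-02.
Adding +6 years to 2013-02-02 gives 2019-02-02.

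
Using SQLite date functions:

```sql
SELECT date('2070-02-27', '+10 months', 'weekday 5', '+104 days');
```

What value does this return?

Adding +10 months to 2070-02-27 gives 2070-12-27.
`weekday 5` advances to the next Friday; 2070-12-27 is a Saturday, so it moves forward to 2071-01-02.
Applying '+104 days' to 2071-01-02: counting 104 days forward gives 2071-04-16.

2071-04-16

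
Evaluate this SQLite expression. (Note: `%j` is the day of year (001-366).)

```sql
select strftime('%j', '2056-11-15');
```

320

Day-of-year for 2056-11-15: days since 2056-01-01 inclusive = 320, zero-padded to 320.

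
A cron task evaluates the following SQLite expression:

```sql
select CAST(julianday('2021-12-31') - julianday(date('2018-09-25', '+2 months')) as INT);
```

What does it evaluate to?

1132

Adding +2 months to 2018-09-25 gives 2018-11-25.
5 days remain in November 2018 after the 25th (30 − 25).
Full months from December 2018 through November 2021 contribute their day counts.
Then 31 days into December 2021.
Total: 5 + 31 + 31 + 28 + 31 + 30 + 31 + 30 + 31 + 31 + 30 + 31 + 30 + 31 + 31 + 29 + 31 + 30 + 31 + 30 + 31 + 31 + 30 + 31 + 30 + 31 + 31 + 28 + 31 + 30 + 31 + 30 + 31 + 31 + 30 + 31 + 30 + 31 = 1132.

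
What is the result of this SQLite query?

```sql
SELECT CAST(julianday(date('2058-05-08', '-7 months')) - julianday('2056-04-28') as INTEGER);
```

Adding -7 months to 2058-05-08 gives 2057-10-08.
2 days remain in April 2056 after the 28th (30 − 28).
Full months from May 2056 through September 2057 contribute their day counts.
Then 8 days into October 2057.
Total: 2 + 31 + 30 + 31 + 31 + 30 + 31 + 30 + 31 + 31 + 28 + 31 + 30 + 31 + 30 + 31 + 31 + 30 + 8 = 528.

528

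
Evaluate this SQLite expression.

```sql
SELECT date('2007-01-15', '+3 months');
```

2007-04-15

Adding +3 months to 2007-01-15 gives 2007-04-15.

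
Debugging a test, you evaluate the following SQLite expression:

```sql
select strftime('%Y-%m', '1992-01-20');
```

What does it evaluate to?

`%Y-%m` extracts the year-month: 1992-01.

1992-01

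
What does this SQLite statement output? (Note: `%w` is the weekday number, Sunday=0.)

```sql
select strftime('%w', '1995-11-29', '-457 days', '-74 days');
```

4

First apply '-457 days', '-74 days': 1995-11-29 → 1994-06-16.
1994-06-16 is a Thursday; with Sunday=0 that is 4.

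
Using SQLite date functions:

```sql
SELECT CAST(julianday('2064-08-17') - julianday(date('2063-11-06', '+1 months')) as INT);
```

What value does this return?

Adding +1 month to 2063-11-06 gives 2063-12-06.
25 days remain in December 2063 after the 6th (31 − 6).
Full months from January 2064 through July 2064 contribute their day counts.
Then 17 days into August 2064.
Total: 25 + 31 + 29 + 31 + 30 + 31 + 30 + 31 + 17 = 255.

255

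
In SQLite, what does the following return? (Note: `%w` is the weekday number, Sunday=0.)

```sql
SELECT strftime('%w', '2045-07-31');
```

1

2045-07-31 is a Monday; with Sunday=0 that is 1.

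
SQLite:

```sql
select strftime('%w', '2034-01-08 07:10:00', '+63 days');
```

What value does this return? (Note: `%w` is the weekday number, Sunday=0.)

First apply '+63 days': 2034-01-08 07:10:00 → 2034-03-12 07:10:00.
2034-03-12 is a Sunday; with Sunday=0 that is 0.

0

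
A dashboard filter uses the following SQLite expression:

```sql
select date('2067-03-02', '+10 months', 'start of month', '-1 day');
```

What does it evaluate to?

2067-12-31

Adding +10 months to 2067-03-02 gives 2068-01-02.
`start of month` rewinds 2068-01-02 to 2068-01-01.
Going back 1 day from 2068-01-01 reaches 2067-12-31 (last day of December, 31 days).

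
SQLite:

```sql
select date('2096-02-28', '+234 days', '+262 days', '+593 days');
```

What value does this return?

2099-02-21

Applying '+234 days' to 2096-02-28: counting 234 days forward gives 2096-10-19.
Applying '+262 days' to 2096-10-19: counting 262 days forward gives 2097-07-08.
Applying '+593 days' to 2097-07-08: counting 593 days forward gives 2099-02-21.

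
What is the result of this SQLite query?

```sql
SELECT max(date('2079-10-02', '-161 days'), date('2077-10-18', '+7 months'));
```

2079-04-24

date('2079-10-02', '-161 days') → 2079-04-24.
date('2077-10-18', '+7 months') → 2078-05-18.
Later of the two is 2079-04-24.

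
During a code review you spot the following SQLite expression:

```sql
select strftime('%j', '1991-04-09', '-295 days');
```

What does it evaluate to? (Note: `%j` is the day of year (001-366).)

169

First apply '-295 days': 1991-04-09 → 1990-06-18.
Day-of-year for 1990-06-18: days since 1990-01-01 inclusive = 169, zero-padded to 169.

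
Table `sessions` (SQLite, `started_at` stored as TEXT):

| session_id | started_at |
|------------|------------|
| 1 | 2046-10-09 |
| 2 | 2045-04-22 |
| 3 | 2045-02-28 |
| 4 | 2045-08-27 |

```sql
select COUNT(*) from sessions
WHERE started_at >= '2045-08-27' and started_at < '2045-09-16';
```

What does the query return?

Rows in [2045-08-27, 2045-09-16): 2045-08-27 → 1 row.

1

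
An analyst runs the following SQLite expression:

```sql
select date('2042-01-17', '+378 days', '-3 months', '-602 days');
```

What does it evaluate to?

Applying '+378 days' to 2042-01-17: counting 378 days forward gives 2043-01-30.
Adding -3 months to 2043-01-30 gives 2042-10-30.
Applying '-602 days' to 2042-10-30: counting 602 days back gives 2041-03-07.

2041-03-07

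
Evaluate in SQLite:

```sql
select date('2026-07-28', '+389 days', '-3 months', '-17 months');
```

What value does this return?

Applying '+389 days' to 2026-07-28: counting 389 days forward gives 2027-08-21.
Adding -3 months to 2027-08-21 gives 2027-05-21.
Adding -17 months to 2027-05-21 gives 2025-12-21.

2025-12-21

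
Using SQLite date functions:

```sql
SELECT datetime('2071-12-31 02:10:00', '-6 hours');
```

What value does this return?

-6 hours from 2071-12-31 02:10:00 is 2071-12-30 20:10:00 (crosses midnight).

2071-12-30 20:10:00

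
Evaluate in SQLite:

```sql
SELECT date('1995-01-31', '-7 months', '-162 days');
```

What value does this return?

1994-01-20

Adding -7 months to 1995-01-31 targets 1994-06-31. June 1994 has only 30 days, so SQLite normalizes the 1-day overflow forward to 1994-07-01.
Applying '-162 days' to 1994-07-01: counting 162 days back gives 1994-01-20.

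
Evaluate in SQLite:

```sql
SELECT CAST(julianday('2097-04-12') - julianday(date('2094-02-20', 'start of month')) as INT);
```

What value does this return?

1166

`start of month` rewinds 2094-02-20 to 2094-02-01.
27 days remain in February 2094 after the 1st (28 − 1).
Full months from March 2094 through March 2097 contribute their day counts.
Then 12 days into April 2097.
Total: 27 + 31 + 30 + 31 + 30 + 31 + 31 + 30 + 31 + 30 + 31 + 31 + 28 + 31 + 30 + 31 + 30 + 31 + 31 + 30 + 31 + 30 + 31 + 31 + 29 + 31 + 30 + 31 + 30 + 31 + 31 + 30 + 31 + 30 + 31 + 31 + 28 + 31 + 12 = 1166.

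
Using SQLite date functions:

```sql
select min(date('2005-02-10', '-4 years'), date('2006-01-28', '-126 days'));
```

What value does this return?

2001-02-10

date('2005-02-10', '-4 years') → 2001-02-10.
date('2006-01-28', '-126 days') → 2005-09-24.
Earlier of the two is 2001-02-10.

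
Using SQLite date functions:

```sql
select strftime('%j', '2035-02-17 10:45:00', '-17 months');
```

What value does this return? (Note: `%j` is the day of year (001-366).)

260

First apply '-17 months': 2035-02-17 10:45:00 → 2033-09-17 10:45:00.
Day-of-year for 2033-09-17: days since 2033-01-01 inclusive = 260, zero-padded to 260.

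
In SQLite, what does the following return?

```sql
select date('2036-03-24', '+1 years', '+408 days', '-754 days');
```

Adding +1 year to 2036-03-24 gives 2037-03-24.
Applying '+408 days' to 2037-03-24: counting 408 days forward gives 2038-05-06.
Applying '-754 days' to 2038-05-06: counting 754 days back gives 2036-04-12.

2036-04-12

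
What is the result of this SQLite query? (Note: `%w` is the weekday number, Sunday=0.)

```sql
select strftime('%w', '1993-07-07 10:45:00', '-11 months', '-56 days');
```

First apply '-11 months', '-56 days': 1993-07-07 10:45:00 → 1992-06-12 10:45:00.
1992-06-12 is a Friday; with Sunday=0 that is 5.

5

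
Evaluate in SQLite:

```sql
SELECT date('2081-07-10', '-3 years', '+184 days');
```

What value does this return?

Adding -3 years to 2081-07-10 gives 2078-07-10.
Applying '+184 days' to 2078-07-10: counting 184 days forward gives 2079-01-10.

2079-01-10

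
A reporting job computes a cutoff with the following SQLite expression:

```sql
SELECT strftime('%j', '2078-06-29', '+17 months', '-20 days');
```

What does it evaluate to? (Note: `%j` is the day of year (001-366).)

First apply '+17 months', '-20 days': 2078-06-29 → 2079-11-09.
Day-of-year for 2079-11-09: days since 2079-01-01 inclusive = 313, zero-padded to 313.

313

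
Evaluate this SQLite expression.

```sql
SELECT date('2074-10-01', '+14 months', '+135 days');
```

2076-04-14

Adding +14 months to 2074-10-01 gives 2075-12-01.
Applying '+135 days' to 2075-12-01: counting 135 days forward gives 2076-04-14.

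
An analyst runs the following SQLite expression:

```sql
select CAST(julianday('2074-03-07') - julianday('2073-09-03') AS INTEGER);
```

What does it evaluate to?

185

27 days remain in September 2073 after the 3rd (30 − 3).
October 2073: 31 days.
November 2073: 30 days.
December 2073: 31 days.
January 2074: 31 days.
February 2074: 28 days.
Then 7 days into March 2074.
Total: 27 + 31 + 30 + 31 + 31 + 28 + 7 = 185.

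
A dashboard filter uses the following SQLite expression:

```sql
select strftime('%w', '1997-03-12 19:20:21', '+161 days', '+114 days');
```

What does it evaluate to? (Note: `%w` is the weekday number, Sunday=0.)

First apply '+161 days', '+114 days': 1997-03-12 19:20:21 → 1997-12-12 19:20:21.
1997-12-12 is a Friday; with Sunday=0 that is 5.

5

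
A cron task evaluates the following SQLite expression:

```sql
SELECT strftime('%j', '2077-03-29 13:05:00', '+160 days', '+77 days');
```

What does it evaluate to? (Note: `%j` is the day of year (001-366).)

325

First apply '+160 days', '+77 days': 2077-03-29 13:05:00 → 2077-11-21 13:05:00.
Day-of-year for 2077-11-21: days since 2077-01-01 inclusive = 325, zero-padded to 325.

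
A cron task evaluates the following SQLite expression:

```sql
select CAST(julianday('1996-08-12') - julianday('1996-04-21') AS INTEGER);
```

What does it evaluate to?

9 days remain in April 1996 after the 21st (30 − 21).
May 1996: 31 days.
June 1996: 30 days.
July 1996: 31 days.
Then 12 days into August 1996.
Total: 9 + 31 + 30 + 31 + 12 = 113.

113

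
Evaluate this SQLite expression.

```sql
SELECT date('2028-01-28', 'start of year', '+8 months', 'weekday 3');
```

2028-09-06

`start of year` rewinds 2028-01-28 to 2028-01-01.
Adding +8 months to 2028-01-01 gives 2028-09-01.
`weekday 3` advances to the next Wednesday; 2028-09-01 is a Friday, so it moves forward to 2028-09-06.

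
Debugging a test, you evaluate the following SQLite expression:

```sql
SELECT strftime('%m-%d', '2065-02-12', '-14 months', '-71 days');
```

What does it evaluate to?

10-02

First apply '-14 months', '-71 days': 2065-02-12 → 2063-10-02.
`%m-%d` extracts the month-day: 10-02.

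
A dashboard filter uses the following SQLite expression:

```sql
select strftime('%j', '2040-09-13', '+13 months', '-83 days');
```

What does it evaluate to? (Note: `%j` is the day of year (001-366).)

203

First apply '+13 months', '-83 days': 2040-09-13 → 2041-07-22.
Day-of-year for 2041-07-22: days since 2041-01-01 inclusive = 203, zero-padded to 203.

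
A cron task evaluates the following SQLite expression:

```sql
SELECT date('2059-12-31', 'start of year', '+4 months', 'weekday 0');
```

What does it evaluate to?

`start of year` rewinds 2059-12-31 to 2059-01-01.
Adding +4 months to 2059-01-01 gives 2059-05-01.
`weekday 0` advances to the next Sunday; 2059-05-01 is a Thursday, so it moves forward to 2059-05-04.

2059-05-04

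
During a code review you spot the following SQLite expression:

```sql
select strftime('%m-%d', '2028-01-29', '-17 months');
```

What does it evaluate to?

08-29

First apply '-17 months': 2028-01-29 → 2026-08-29.
`%m-%d` extracts the month-day: 08-29.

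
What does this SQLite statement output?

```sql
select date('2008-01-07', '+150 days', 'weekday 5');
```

Applying '+150 days' to 2008-01-07: counting 150 days forward gives 2008-06-05.
`weekday 5` advances to the next Friday; 2008-06-05 is a Thursday, so it moves forward to 2008-06-06.

2008-06-06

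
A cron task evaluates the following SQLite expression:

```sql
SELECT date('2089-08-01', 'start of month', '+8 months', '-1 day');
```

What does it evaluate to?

`start of month` rewinds 2089-08-01 to 2089-08-01.
Adding +8 months to 2089-08-01 gives 2090-04-01.
Going back 1 day from 2090-04-01 reaches 2090-03-31 (last day of March, 31 days).

2090-03-31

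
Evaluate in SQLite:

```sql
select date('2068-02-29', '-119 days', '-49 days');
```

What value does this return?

Applying '-119 days' to 2068-02-29: counting 119 days back gives 2067-11-02.
Applying '-49 days' to 2067-11-02: counting 49 days back gives 2067-09-14.

2067-09-14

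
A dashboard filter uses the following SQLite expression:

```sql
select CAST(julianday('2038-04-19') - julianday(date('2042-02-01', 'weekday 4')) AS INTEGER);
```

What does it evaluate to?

`weekday 4` advances to the next Thursday; 2042-02-01 is a Saturday, so it moves forward to 2042-02-06.
11 days remain in April 2038 after the 19th (30 − 19).
Full months from May 2038 through January 2042 contribute their day counts.
Then 6 days into February 2042.
Total: 11 + 31 + 30 + 31 + 31 + 30 + 31 + 30 + 31 + 31 + 28 + 31 + 30 + 31 + 30 + 31 + 31 + 30 + 31 + 30 + 31 + 31 + 29 + 31 + 30 + 31 + 30 + 31 + 31 + 30 + 31 + 30 + 31 + 31 + 28 + 31 + 30 + 31 + 30 + 31 + 31 + 30 + 31 + 30 + 31 + 31 + 6 = 1389.
The subtraction is earlier − later, so the result is −1389 → -1389.

-1389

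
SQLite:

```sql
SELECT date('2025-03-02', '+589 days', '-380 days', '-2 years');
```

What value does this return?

Applying '+589 days' to 2025-03-02: counting 589 days forward gives 2026-10-12.
Applying '-380 days' to 2026-10-12: counting 380 days back gives 2025-09-27.
Adding -2 years to 2025-09-27 gives 2023-09-27.

2023-09-27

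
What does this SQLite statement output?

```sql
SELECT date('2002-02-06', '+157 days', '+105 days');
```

2002-10-26

Applying '+157 days' to 2002-02-06: counting 157 days forward gives 2002-07-13.
Applying '+105 days' to 2002-07-13: counting 105 days forward gives 2002-10-26.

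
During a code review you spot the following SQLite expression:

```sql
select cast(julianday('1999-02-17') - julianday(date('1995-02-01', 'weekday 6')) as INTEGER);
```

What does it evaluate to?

1474

`weekday 6` advances to the next Saturday; 1995-02-01 is a Wednesday, so it moves forward to 1995-02-04.
24 days remain in February 1995 after the 4th (28 − 4).
Full months from March 1995 through January 1999 contribute their day counts.
Then 17 days into February 1999.
Total: 24 + 31 + 30 + 31 + 30 + 31 + 31 + 30 + 31 + 30 + 31 + 31 + 29 + 31 + 30 + 31 + 30 + 31 + 31 + 30 + 31 + 30 + 31 + 31 + 28 + 31 + 30 + 31 + 30 + 31 + 31 + 30 + 31 + 30 + 31 + 31 + 28 + 31 + 30 + 31 + 30 + 31 + 31 + 30 + 31 + 30 + 31 + 31 + 17 = 1474.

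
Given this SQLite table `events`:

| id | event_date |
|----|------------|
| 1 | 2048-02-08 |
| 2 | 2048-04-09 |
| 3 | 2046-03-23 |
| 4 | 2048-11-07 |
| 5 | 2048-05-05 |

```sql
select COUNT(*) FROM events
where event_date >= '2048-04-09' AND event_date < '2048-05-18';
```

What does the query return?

Rows in [2048-04-09, 2048-05-18): 2048-04-09, 2048-05-05 → 2 rows.

2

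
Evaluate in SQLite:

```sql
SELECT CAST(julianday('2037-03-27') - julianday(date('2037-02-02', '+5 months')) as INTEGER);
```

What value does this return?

-97

Adding +5 months to 2037-02-02 gives 2037-07-02.
4 days remain in March 2037 after the 27th (31 − 27).
April 2037: 30 days.
May 2037: 31 days.
June 2037: 30 days.
Then 2 days into July 2037.
Total: 4 + 30 + 31 + 30 + 2 = 97.
The subtraction is earlier − later, so the result is −97 → -97.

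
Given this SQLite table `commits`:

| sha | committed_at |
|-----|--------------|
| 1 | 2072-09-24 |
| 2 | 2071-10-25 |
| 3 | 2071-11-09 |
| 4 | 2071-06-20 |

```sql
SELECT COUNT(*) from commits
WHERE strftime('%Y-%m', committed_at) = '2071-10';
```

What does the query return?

1

Rows with year-month 2071-10: 2071-10-25 → 1.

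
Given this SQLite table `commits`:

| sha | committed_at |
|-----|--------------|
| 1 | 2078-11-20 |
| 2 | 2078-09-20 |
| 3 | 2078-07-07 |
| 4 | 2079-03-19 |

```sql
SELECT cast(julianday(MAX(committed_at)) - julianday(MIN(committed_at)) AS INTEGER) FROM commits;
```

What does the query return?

MIN = 2078-07-07, MAX = 2079-03-19.
24 days remain in July 2078 after the 7th (31 − 7).
Full months from August 2078 through February 2079 contribute their day counts.
Then 19 days into March 2079.
Total: 24 + 31 + 30 + 31 + 30 + 31 + 31 + 28 + 19 = 255.

255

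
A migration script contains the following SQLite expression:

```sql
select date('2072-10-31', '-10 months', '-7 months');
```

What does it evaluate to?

Adding -10 months to 2072-10-31 gives 2071-12-31.
Adding -7 months to 2071-12-31 gives 2071-05-31.

2071-05-31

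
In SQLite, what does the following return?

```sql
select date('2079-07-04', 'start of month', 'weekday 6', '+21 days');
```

`start of month` rewinds 2079-07-04 to 2079-07-01.
`weekday 6` advances to the next Saturday; 2079-07-01 is already a Saturday, so it stays at 2079-07-01.
Advancing 21 more days within July lands on 2079-07-22.

2079-07-22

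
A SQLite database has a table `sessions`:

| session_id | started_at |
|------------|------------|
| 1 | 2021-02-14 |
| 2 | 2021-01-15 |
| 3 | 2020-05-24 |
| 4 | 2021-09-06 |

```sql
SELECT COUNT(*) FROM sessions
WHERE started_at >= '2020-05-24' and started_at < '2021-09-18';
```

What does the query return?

4

Rows in [2020-05-24, 2021-09-18): 2021-02-14, 2021-01-15, 2020-05-24, 2021-09-06 → 4 rows.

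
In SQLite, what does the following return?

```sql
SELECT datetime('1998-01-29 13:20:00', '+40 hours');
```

+40 hours from 1998-01-29 13:20:00 is 1998-01-31 05:20:00 (crosses midnight).

1998-01-31 05:20:00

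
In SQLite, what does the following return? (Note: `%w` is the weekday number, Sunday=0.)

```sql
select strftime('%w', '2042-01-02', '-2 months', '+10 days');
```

First apply '-2 months', '+10 days': 2042-01-02 → 2041-11-12.
2041-11-12 is a Tuesday; with Sunday=0 that is 2.

2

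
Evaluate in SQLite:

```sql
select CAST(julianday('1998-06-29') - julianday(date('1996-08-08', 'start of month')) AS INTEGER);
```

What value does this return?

697

`start of month` rewinds 1996-08-08 to 1996-08-01.
30 days remain in August 1996 after the 1st (31 − 1).
Full months from September 1996 through May 1998 contribute their day counts.
Then 29 days into June 1998.
Total: 30 + 30 + 31 + 30 + 31 + 31 + 28 + 31 + 30 + 31 + 30 + 31 + 31 + 30 + 31 + 30 + 31 + 31 + 28 + 31 + 30 + 31 + 29 = 697.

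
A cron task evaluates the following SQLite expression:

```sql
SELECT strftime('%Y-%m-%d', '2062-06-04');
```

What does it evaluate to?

2062-06-04

`%Y-%m-%d` extracts the ISO date: 2062-06-04.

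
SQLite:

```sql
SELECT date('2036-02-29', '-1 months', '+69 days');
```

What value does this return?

2036-04-07

Adding -1 month to 2036-02-29 gives 2036-01-29.
Applying '+69 days' to 2036-01-29: counting 69 days forward gives 2036-04-07.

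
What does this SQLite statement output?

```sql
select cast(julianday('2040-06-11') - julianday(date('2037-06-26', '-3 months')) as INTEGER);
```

1173

Adding -3 months to 2037-06-26 gives 2037-03-26.
5 days remain in March 2037 after the 26th (31 − 26).
Full months from April 2037 through May 2040 contribute their day counts.
Then 11 days into June 2040.
Total: 5 + 30 + 31 + 30 + 31 + 31 + 30 + 31 + 30 + 31 + 31 + 28 + 31 + 30 + 31 + 30 + 31 + 31 + 30 + 31 + 30 + 31 + 31 + 28 + 31 + 30 + 31 + 30 + 31 + 31 + 30 + 31 + 30 + 31 + 31 + 29 + 31 + 30 + 31 + 11 = 1173.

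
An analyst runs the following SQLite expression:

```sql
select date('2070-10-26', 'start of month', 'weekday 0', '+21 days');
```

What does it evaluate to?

`start of month` rewinds 2070-10-26 to 2070-10-01.
`weekday 0` advances to the next Sunday; 2070-10-01 is a Wednesday, so it moves forward to 2070-10-05.
Advancing 21 more days within October lands on 2070-10-26.

2070-10-26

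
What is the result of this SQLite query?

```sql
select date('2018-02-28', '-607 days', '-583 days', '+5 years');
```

2019-11-26

Applying '-607 days' to 2018-02-28: counting 607 days back gives 2016-07-01.
Applying '-583 days' to 2016-07-01: counting 583 days back gives 2014-11-26.
Adding +5 years to 2014-11-26 gives 2019-11-26.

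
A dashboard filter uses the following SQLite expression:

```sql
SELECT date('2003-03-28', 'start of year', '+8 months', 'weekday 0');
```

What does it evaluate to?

`start of year` rewinds 2003-03-28 to 2003-01-01.
Adding +8 months to 2003-01-01 gives 2003-09-01.
`weekday 0` advances to the next Sunday; 2003-09-01 is a Monday, so it moves forward to 2003-09-07.

2003-09-07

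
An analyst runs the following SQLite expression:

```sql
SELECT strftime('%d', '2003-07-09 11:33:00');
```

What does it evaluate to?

09

`%d` extracts the 2-digit day of month: 09.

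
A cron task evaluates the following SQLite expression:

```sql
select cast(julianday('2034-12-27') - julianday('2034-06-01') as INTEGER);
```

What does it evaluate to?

29 days remain in June 2034 after the 1st (30 − 1).
July 2034: 31 days.
August 2034: 31 days.
September 2034: 30 days.
October 2034: 31 days.
November 2034: 30 days.
Then 27 days into December 2034.
Total: 29 + 31 + 31 + 30 + 31 + 30 + 27 = 209.

209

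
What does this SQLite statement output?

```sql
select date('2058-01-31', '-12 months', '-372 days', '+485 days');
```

2057-05-24

Adding -12 months to 2058-01-31 gives 2057-01-31.
Applying '-372 days' to 2057-01-31: counting 372 days back gives 2056-01-25.
Applying '+485 days' to 2056-01-25: counting 485 days forward gives 2057-05-24.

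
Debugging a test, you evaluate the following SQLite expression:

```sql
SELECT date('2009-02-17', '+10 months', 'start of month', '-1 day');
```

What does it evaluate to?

2009-11-30

Adding +10 months to 2009-02-17 gives 2009-12-17.
`start of month` rewinds 2009-12-17 to 2009-12-01.
Going back 1 day from 2009-12-01 reaches 2009-11-30 (last day of November, 30 days).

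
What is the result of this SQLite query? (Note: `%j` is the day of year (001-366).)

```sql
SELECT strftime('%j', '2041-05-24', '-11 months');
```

176

First apply '-11 months': 2041-05-24 → 2040-06-24.
Day-of-year for 2040-06-24: days since 2040-01-01 inclusive = 176, zero-padded to 176.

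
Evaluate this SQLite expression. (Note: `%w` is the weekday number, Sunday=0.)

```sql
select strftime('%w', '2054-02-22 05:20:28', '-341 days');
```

2

First apply '-341 days': 2054-02-22 05:20:28 → 2053-03-18 05:20:28.
2053-03-18 is a Tuesday; with Sunday=0 that is 2.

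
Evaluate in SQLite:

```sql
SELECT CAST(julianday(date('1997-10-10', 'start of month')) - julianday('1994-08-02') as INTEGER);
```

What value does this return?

`start of month` rewinds 1997-10-10 to 1997-10-01.
29 days remain in August 1994 after the 2nd (31 − 2).
Full months from September 1994 through September 1997 contribute their day counts.
Then 1 day into October 1997.
Total: 29 + 30 + 31 + 30 + 31 + 31 + 28 + 31 + 30 + 31 + 30 + 31 + 31 + 30 + 31 + 30 + 31 + 31 + 29 + 31 + 30 + 31 + 30 + 31 + 31 + 30 + 31 + 30 + 31 + 31 + 28 + 31 + 30 + 31 + 30 + 31 + 31 + 30 + 1 = 1156.

1156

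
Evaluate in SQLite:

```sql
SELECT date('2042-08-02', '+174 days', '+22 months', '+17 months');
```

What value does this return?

Applying '+174 days' to 2042-08-02: counting 174 days forward gives 2043-01-23.
Adding +22 months to 2043-01-23 gives 2044-11-23.
Adding +17 months to 2044-11-23 gives 2046-04-23.

2046-04-23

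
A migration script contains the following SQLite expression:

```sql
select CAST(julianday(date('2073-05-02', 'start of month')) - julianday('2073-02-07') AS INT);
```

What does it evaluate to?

83

`start of month` rewinds 2073-05-02 to 2073-05-01.
21 days remain in February 2073 after the 7th (28 − 7).
March 2073: 31 days.
April 2073: 30 days.
Then 1 day into May 2073.
Total: 21 + 31 + 30 + 1 = 83.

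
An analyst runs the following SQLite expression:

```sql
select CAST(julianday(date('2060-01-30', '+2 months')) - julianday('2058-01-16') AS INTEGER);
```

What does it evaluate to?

Adding +2 months to 2060-01-30 gives 2060-03-30.
15 days remain in January 2058 after the 16th (31 − 16).
Full months from February 2058 through February 2060 contribute their day counts.
Then 30 days into March 2060.
Total: 15 + 28 + 31 + 30 + 31 + 30 + 31 + 31 + 30 + 31 + 30 + 31 + 31 + 28 + 31 + 30 + 31 + 30 + 31 + 31 + 30 + 31 + 30 + 31 + 31 + 29 + 30 = 804.

804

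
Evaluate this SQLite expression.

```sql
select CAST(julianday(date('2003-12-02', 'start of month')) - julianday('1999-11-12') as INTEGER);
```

`start of month` rewinds 2003-12-02 to 2003-12-01.
18 days remain in November 1999 after the 12th (30 − 12).
Full months from December 1999 through November 2003 contribute their day counts.
Then 1 day into December 2003.
Total: 18 + 31 + 31 + 29 + 31 + 30 + 31 + 30 + 31 + 31 + 30 + 31 + 30 + 31 + 31 + 28 + 31 + 30 + 31 + 30 + 31 + 31 + 30 + 31 + 30 + 31 + 31 + 28 + 31 + 30 + 31 + 30 + 31 + 31 + 30 + 31 + 30 + 31 + 31 + 28 + 31 + 30 + 31 + 30 + 31 + 31 + 30 + 31 + 30 + 1 = 1480.

1480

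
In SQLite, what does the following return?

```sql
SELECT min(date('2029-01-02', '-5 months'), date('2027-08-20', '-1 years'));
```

date('2029-01-02', '-5 months') → 2028-08-02.
date('2027-08-20', '-1 years') → 2026-08-20.
Earlier of the two is 2026-08-20.

2026-08-20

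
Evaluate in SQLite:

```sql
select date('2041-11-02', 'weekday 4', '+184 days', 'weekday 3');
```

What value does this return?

`weekday 4` advances to the next Thursday; 2041-11-02 is a Saturday, so it moves forward to 2041-11-07.
Applying '+184 days' to 2041-11-07: counting 184 days forward gives 2042-05-10.
`weekday 3` advances to the next Wednesday; 2042-05-10 is a Saturday, so it moves forward to 2042-05-14.

2042-05-14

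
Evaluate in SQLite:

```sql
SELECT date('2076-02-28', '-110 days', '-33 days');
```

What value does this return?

2075-10-08

Applying '-110 days' to 2076-02-28: counting 110 days back gives 2075-11-10.
Going back 10 days from 2075-11-10 reaches 2075-10-31 (last day of October, 31 days).
Going back 23 days within October lands on 2075-10-08.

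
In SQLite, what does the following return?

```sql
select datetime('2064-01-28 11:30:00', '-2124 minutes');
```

2064-01-27 00:06:00

2124 minutes = 35h 24m; -2124 minutes from 2064-01-28 11:30:00 is 2064-01-27 00:06:00 (crosses midnight).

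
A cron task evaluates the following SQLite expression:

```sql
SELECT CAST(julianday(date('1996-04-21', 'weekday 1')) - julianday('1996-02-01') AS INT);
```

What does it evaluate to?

`weekday 1` advances to the next Monday; 1996-04-21 is a Sunday, so it moves forward to 1996-04-22.
28 days remain in February 1996 after the 1st (29 − 1).
March 1996: 31 days.
Then 22 days into April 1996.
Total: 28 + 31 + 22 = 81.

81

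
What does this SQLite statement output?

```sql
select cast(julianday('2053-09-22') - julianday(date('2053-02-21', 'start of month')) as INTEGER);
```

`start of month` rewinds 2053-02-21 to 2053-02-01.
27 days remain in February 2053 after the 1st (28 − 1).
Full months from March 2053 through August 2053 contribute their day counts.
Then 22 days into September 2053.
Total: 27 + 31 + 30 + 31 + 30 + 31 + 31 + 22 = 233.

233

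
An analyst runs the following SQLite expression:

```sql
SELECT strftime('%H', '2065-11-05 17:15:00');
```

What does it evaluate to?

`%H` extracts the 2-digit hour (00-23): 17.

17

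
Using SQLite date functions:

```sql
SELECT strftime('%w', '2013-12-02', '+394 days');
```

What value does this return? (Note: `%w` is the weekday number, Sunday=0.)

First apply '+394 days': 2013-12-02 → 2014-12-31.
2014-12-31 is a Wednesday; with Sunday=0 that is 3.

3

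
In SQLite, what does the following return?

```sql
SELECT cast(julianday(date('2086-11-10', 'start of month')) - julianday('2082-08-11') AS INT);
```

1543

`start of month` rewinds 2086-11-10 to 2086-11-01.
20 days remain in August 2082 after the 11th (31 − 11).
Full months from September 2082 through October 2086 contribute their day counts.
Then 1 day into November 2086.
Total: 20 + 30 + 31 + 30 + 31 + 31 + 28 + 31 + 30 + 31 + 30 + 31 + 31 + 30 + 31 + 30 + 31 + 31 + 29 + 31 + 30 + 31 + 30 + 31 + 31 + 30 + 31 + 30 + 31 + 31 + 28 + 31 + 30 + 31 + 30 + 31 + 31 + 30 + 31 + 30 + 31 + 31 + 28 + 31 + 30 + 31 + 30 + 31 + 31 + 30 + 31 + 1 = 1543.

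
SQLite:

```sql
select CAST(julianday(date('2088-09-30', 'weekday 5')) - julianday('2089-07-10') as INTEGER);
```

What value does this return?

-282

`weekday 5` advances to the next Friday; 2088-09-30 is a Thursday, so it moves forward to 2088-10-01.
30 days remain in October 2088 after the 1st (31 − 1).
Full months from November 2088 through June 2089 contribute their day counts.
Then 10 days into July 2089.
Total: 30 + 30 + 31 + 31 + 28 + 31 + 30 + 31 + 30 + 10 = 282.
The subtraction is earlier − later, so the result is −282 → -282.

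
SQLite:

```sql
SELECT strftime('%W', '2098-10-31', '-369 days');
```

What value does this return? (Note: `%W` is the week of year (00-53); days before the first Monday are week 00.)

First apply '-369 days': 2098-10-31 → 2097-10-27.
2097-10-27 is a Sunday. SQLite's %W counts Mondays since the year started; the result is 42.

42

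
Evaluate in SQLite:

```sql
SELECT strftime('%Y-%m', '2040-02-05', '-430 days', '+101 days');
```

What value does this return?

First apply '-430 days', '+101 days': 2040-02-05 → 2039-03-13.
`%Y-%m` extracts the year-month: 2039-03.

2039-03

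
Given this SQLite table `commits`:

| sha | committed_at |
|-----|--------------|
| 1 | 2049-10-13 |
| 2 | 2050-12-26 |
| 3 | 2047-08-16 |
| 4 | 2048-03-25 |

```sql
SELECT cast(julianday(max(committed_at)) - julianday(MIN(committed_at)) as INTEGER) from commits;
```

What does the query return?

1228

MIN = 2047-08-16, MAX = 2050-12-26.
15 days remain in August 2047 after the 16th (31 − 16).
Full months from September 2047 through November 2050 contribute their day counts.
Then 26 days into December 2050.
Total: 15 + 30 + 31 + 30 + 31 + 31 + 29 + 31 + 30 + 31 + 30 + 31 + 31 + 30 + 31 + 30 + 31 + 31 + 28 + 31 + 30 + 31 + 30 + 31 + 31 + 30 + 31 + 30 + 31 + 31 + 28 + 31 + 30 + 31 + 30 + 31 + 31 + 30 + 31 + 30 + 26 = 1228.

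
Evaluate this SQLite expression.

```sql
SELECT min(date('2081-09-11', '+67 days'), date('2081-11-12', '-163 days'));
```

2081-06-02

date('2081-09-11', '+67 days') → 2081-11-17.
date('2081-11-12', '-163 days') → 2081-06-02.
Earlier of the two is 2081-06-02.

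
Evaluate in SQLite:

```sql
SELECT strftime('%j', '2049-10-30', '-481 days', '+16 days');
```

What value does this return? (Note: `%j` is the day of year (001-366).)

204

First apply '-481 days', '+16 days': 2049-10-30 → 2048-07-22.
Day-of-year for 2048-07-22: days since 2048-01-01 inclusive = 204, zero-padded to 204.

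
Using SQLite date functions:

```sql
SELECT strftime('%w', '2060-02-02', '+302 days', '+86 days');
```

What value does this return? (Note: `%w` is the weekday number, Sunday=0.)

First apply '+302 days', '+86 days': 2060-02-02 → 2061-02-24.
2061-02-24 is a Thursday; with Sunday=0 that is 4.

4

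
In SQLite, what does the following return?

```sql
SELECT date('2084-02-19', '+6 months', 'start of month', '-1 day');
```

Adding +6 months to 2084-02-19 gives 2084-08-19.
`start of month` rewinds 2084-08-19 to 2084-08-01.
Going back 1 day from 2084-08-01 reaches 2084-07-31 (last day of July, 31 days).

2084-07-31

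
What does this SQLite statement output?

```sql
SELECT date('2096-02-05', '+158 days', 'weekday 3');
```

Applying '+158 days' to 2096-02-05: counting 158 days forward gives 2096-07-12.
`weekday 3` advances to the next Wednesday; 2096-07-12 is a Thursday, so it moves forward to 2096-07-18.

2096-07-18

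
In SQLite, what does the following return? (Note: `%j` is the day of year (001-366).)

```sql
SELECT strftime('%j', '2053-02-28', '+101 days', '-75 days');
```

085

First apply '+101 days', '-75 days': 2053-02-28 → 2053-03-26.
Day-of-year for 2053-03-26: days since 2053-01-01 inclusive = 85, zero-padded to 085.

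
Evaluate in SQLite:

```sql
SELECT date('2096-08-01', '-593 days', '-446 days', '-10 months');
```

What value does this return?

2092-11-27

Applying '-593 days' to 2096-08-01: counting 593 days back gives 2094-12-17.
Applying '-446 days' to 2094-12-17: counting 446 days back gives 2093-09-27.
Adding -10 months to 2093-09-27 gives 2092-11-27.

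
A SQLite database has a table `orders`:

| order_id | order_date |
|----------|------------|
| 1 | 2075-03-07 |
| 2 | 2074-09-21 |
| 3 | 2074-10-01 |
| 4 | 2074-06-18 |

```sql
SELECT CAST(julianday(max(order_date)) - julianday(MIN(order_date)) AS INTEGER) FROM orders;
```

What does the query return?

262

MIN = 2074-06-18, MAX = 2075-03-07.
12 days remain in June 2074 after the 18th (30 − 18).
Full months from July 2074 through February 2075 contribute their day counts.
Then 7 days into March 2075.
Total: 12 + 31 + 31 + 30 + 31 + 30 + 31 + 31 + 28 + 7 = 262.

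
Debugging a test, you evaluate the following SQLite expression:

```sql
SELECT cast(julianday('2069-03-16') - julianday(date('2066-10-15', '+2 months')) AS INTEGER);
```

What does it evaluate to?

Adding +2 months to 2066-10-15 gives 2066-12-15.
16 days remain in December 2066 after the 15th (31 − 15).
Full months from January 2067 through February 2069 contribute their day counts.
Then 16 days into March 2069.
Total: 16 + 31 + 28 + 31 + 30 + 31 + 30 + 31 + 31 + 30 + 31 + 30 + 31 + 31 + 29 + 31 + 30 + 31 + 30 + 31 + 31 + 30 + 31 + 30 + 31 + 31 + 28 + 16 = 822.

822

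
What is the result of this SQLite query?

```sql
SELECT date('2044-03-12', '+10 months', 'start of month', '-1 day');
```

Adding +10 months to 2044-03-12 gives 2045-01-12.
`start of month` rewinds 2045-01-12 to 2045-01-01.
Going back 1 day from 2045-01-01 reaches 2044-12-31 (last day of December, 31 days).

2044-12-31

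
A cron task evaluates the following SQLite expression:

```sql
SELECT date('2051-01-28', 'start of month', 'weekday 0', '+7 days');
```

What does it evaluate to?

2051-01-08

`start of month` rewinds 2051-01-28 to 2051-01-01.
`weekday 0` advances to the next Sunday; 2051-01-01 is already a Sunday, so it stays at 2051-01-01.
Advancing 7 more days within January lands on 2051-01-08.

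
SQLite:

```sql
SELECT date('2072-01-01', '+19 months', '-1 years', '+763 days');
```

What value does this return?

2074-09-03

Adding +19 months to 2072-01-01 gives 2073-08-01.
Adding -1 year to 2073-08-01 gives 2072-08-01.
Applying '+763 days' to 2072-08-01: counting 763 days forward gives 2074-09-03.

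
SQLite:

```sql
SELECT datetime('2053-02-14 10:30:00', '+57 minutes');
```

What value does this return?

+57 minutes from 2053-02-14 10:30:00 is 2053-02-14 11:27:00.

2053-02-14 11:27:00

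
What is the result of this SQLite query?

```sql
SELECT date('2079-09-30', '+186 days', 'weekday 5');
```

2080-04-05

Applying '+186 days' to 2079-09-30: counting 186 days forward gives 2080-04-03.
`weekday 5` advances to the next Friday; 2080-04-03 is a Wednesday, so it moves forward to 2080-04-05.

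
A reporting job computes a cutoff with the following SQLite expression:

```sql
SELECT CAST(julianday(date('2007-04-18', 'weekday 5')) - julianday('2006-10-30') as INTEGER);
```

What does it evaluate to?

172

`weekday 5` advances to the next Friday; 2007-04-18 is a Wednesday, so it moves forward to 2007-04-20.
1 day remains in October 2006 after the 30th (31 − 30).
November 2006: 30 days.
December 2006: 31 days.
January 2007: 31 days.
February 2007: 28 days.
March 2007: 31 days.
Then 20 days into April 2007.
Total: 1 + 30 + 31 + 31 + 28 + 31 + 20 = 172.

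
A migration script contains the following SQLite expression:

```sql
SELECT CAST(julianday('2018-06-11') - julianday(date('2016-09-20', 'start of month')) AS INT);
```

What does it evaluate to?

648

`start of month` rewinds 2016-09-20 to 2016-09-01.
29 days remain in September 2016 after the 1st (30 − 1).
Full months from October 2016 through May 2018 contribute their day counts.
Then 11 days into June 2018.
Total: 29 + 31 + 30 + 31 + 31 + 28 + 31 + 30 + 31 + 30 + 31 + 31 + 30 + 31 + 30 + 31 + 31 + 28 + 31 + 30 + 31 + 11 = 648.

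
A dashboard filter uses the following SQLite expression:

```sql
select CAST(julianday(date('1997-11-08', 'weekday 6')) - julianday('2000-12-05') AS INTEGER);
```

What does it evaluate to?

-1123

`weekday 6` advances to the next Saturday; 1997-11-08 is already a Saturday, so it stays at 1997-11-08.
22 days remain in November 1997 after the 8th (30 − 8).
Full months from December 1997 through November 2000 contribute their day counts.
Then 5 days into December 2000.
Total: 22 + 31 + 31 + 28 + 31 + 30 + 31 + 30 + 31 + 31 + 30 + 31 + 30 + 31 + 31 + 28 + 31 + 30 + 31 + 30 + 31 + 31 + 30 + 31 + 30 + 31 + 31 + 29 + 31 + 30 + 31 + 30 + 31 + 31 + 30 + 31 + 30 + 5 = 1123.
The subtraction is earlier − later, so the result is −1123 → -1123.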